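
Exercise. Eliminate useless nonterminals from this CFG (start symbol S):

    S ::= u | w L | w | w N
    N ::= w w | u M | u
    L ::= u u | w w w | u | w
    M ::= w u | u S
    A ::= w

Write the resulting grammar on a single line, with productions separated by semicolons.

Generating nonterminals: {A, L, M, N, S}.
Reachable from S after that: {L, M, N, S}.
Removed useless symbols: {A} and every production mentioning them.

S ::= u | w L | w | w N; N ::= w w | u M | u; L ::= u u | w w w | u | w; M ::= w u | u S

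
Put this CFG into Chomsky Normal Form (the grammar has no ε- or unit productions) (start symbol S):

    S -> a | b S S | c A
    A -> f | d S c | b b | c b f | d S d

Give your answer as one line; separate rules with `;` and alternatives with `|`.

Introduce a nonterminal for each terminal appearing in a rule of length ≥ 2: X1 → b, X2 → c, X3 → d, X4 → f.
Binarize each right-hand side of length ≥ 3 by chaining fresh nonterminals (Y1, Y2, …): affected rules were S → X1 S S; A → X3 S X2; A → X2 X1 X4; A → X3 S X3.

S -> a | X1 Y1 | X2 A; A -> f | X3 Y2 | X1 X1 | X2 Y3 | X3 Y4; X1 -> b; X2 -> c; X3 -> d; X4 -> f; Y1 -> S S; Y2 -> S X2; Y3 -> X1 X4; Y4 -> S X3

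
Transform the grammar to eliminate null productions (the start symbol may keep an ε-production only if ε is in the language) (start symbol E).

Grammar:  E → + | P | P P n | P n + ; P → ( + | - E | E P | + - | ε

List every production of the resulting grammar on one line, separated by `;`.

Nullable set = {E, P}.
ε ∈ L(G) since E is nullable, so keep E → ε.
Expand every rule over subsets of its nullable positions: E → P P n gives P P n | P n | n. E → P n + gives P n + | n +. P → - E gives - E | -. P → E P gives E P | E.

E → + | P | P P n | P n | n | P n + | n + | ε; P → ( + | - E | - | E P | E | + -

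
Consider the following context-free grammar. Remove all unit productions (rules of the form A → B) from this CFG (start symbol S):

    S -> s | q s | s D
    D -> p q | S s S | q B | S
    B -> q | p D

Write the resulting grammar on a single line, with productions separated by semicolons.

S -> s | q s | s D; D -> s | q s | s D | p q | S s S | q B; B -> q | p D

Unit pairs: D ⇒* {S}.
For each unit pair (A, B), copy every non-unit production of B to A, then drop all unit productions.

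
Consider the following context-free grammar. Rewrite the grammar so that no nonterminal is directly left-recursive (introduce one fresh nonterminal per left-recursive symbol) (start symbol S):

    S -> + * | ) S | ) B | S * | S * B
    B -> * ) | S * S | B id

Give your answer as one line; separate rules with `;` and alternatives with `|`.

S -> + * S' | ) S S' | ) B S'; B -> * ) B' | S * S B'; S' -> * S' | * B S' | epsilon; B' -> id B' | epsilon

S, B are directly left-recursive.
For S: α = {*, * B}, β = {+ *, ) S, ) B}. Rewrite as S → β S' and S' → α S' | ε.
For B: α = {id}, β = {* ), S * S}. Rewrite as B → β B' and B' → α B' | ε.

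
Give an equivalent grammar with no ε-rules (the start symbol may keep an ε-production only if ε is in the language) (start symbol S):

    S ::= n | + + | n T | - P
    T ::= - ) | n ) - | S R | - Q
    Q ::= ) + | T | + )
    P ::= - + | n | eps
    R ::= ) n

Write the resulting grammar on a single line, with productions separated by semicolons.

Nullable nonterminals: {P}.
ε ∉ L(G), so no ε-production is kept.
Expand every rule over subsets of its nullable positions: S → - P gives - P | -.

S ::= n | + + | n T | - P | -; T ::= - ) | n ) - | S R | - Q; Q ::= ) + | T | + ); P ::= - + | n; R ::= ) n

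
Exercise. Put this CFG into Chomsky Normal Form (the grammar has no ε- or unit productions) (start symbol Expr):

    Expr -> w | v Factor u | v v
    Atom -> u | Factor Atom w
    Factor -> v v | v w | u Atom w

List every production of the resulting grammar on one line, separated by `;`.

Expr -> w | X1 Y1 | X1 X1; Atom -> u | Factor Y2; Factor -> X1 X1 | X1 X3 | X2 Y3; X1 -> v; X2 -> u; X3 -> w; Y1 -> Factor X2; Y2 -> Atom X3; Y3 -> Atom X3

Introduce a nonterminal for each terminal appearing in a rule of length ≥ 2: X1 → v, X2 → u, X3 → w.
Binarize each right-hand side of length ≥ 3 by chaining fresh nonterminals (Y1, Y2, …): affected rules were Expr → X1 Factor X2; Atom → Factor Atom X3; Factor → X2 Atom X3.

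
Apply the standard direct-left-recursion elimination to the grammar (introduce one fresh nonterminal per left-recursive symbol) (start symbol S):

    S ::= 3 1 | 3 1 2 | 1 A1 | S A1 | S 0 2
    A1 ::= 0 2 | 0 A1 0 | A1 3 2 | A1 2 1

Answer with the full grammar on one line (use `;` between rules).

S ::= 3 1 S' | 3 1 2 S' | 1 A1 S'; A1 ::= 0 2 A1' | 0 A1 0 A1'; S' ::= A1 S' | 0 2 S' | ε; A1' ::= 3 2 A1' | 2 1 A1' | ε

Directly left-recursive nonterminals: S, A1.
For S: α = {A1, 0 2}, β = {3 1, 3 1 2, 1 A1}. Rewrite as S → β S' and S' → α S' | ε.
For A1: α = {3 2, 2 1}, β = {0 2, 0 A1 0}. Rewrite as A1 → β A1' and A1' → α A1' | ε.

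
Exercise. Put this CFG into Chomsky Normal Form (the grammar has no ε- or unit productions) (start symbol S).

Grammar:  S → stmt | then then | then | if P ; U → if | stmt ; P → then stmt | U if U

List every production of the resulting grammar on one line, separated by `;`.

S → stmt | X1 X1 | then | X2 P; U → if | stmt; P → X1 X3 | U Y1; X1 → then; X2 → if; X3 → stmt; Y1 → X2 U

Introduce a nonterminal for each terminal appearing in a rule of length ≥ 2: X1 → then, X2 → if, X3 → stmt.
Binarize each right-hand side of length ≥ 3 by chaining fresh nonterminals (Y1, Y2, …): affected rules were P → U X2 U.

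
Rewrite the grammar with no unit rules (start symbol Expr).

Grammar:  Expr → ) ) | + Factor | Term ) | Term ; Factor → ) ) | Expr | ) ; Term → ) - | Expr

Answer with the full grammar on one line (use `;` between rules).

Expr → ) - | ) ) | + Factor | Term ); Factor → ) - | ) ) | ) | + Factor | Term ); Term → ) - | ) ) | + Factor | Term )

Unit pairs: Expr ⇒* {Term}; Factor ⇒* {Expr, Term}; Term ⇒* {Expr}.
For every A with A ⇒* B via unit rules, add B's non-unit alternatives to A; then delete every rule of the form X → Y.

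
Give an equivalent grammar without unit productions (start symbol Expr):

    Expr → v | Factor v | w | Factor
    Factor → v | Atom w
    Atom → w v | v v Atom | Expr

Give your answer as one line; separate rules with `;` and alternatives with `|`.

Unit pairs: Atom ⇒* {Expr, Factor}; Expr ⇒* {Factor}.
For each unit pair (A, B), copy every non-unit production of B to A, then drop all unit productions.

Expr → v | Atom w | Factor v | w; Factor → v | Atom w; Atom → w v | v v Atom | v | Atom w | Factor v | w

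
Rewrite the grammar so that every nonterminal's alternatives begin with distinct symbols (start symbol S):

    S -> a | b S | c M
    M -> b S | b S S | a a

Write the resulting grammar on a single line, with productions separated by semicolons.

M has alternatives sharing prefix 'b S': factor to M → b S M' with M' → ε | S.

S -> a | b S | c M; M -> a a | b S M'; M' -> eps | S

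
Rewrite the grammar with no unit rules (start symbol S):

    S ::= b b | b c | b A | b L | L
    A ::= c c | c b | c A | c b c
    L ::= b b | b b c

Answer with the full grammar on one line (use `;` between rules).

Unit pairs: S ⇒* {L}.
For each unit pair (A, B), copy every non-unit production of B to A, then drop all unit productions.

S ::= b b | b b c | b c | b A | b L; A ::= c c | c b | c A | c b c; L ::= b b | b b c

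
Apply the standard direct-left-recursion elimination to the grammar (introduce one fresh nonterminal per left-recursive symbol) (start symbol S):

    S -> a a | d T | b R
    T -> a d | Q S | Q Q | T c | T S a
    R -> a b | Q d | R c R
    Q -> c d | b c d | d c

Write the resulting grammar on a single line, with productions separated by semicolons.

Directly left-recursive nonterminals: T, R.
For T: α = {c, S a}, β = {a d, Q S, Q Q}. Rewrite as T → β T' and T' → α T' | ε.
For R: α = {c R}, β = {a b, Q d}. Rewrite as R → β R' and R' → α R' | ε.

S -> a a | d T | b R; T -> a d T' | Q S T' | Q Q T'; R -> a b R' | Q d R'; Q -> c d | b c d | d c; T' -> c T' | S a T' | ε; R' -> c R R' | ε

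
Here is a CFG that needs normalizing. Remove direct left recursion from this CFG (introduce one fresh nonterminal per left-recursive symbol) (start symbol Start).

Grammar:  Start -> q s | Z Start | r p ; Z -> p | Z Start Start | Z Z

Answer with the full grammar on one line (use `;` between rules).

Start -> q s | Z Start | r p; Z -> p Z1; Z1 -> Start Start Z1 | Z Z1 | ε

Directly left-recursive nonterminal: Z.
For Z: α = {Start Start, Z}, β = {p}. Rewrite as Z → β Z1 and Z1 → α Z1 | ε.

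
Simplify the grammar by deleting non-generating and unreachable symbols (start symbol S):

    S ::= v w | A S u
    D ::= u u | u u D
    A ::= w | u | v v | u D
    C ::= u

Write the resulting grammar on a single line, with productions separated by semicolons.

S ::= v w | A S u; D ::= u u | u u D; A ::= w | u | v v | u D

Generating nonterminals: {A, C, D, S}.
Reachable from S after that: {A, D, S}.
Removed useless symbols: {C} and every production mentioning them.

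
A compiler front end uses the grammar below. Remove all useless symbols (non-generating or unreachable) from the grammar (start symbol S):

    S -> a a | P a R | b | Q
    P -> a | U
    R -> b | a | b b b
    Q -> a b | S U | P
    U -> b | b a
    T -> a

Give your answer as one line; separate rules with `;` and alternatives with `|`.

S -> a a | P a R | b | Q; P -> a | U; R -> b | a | b b b; Q -> a b | S U | P; U -> b | b a

Generating nonterminals: {P, Q, R, S, T, U}.
Reachable from S after that: {P, Q, R, S, U}.
Removed useless symbols: {T} and every production mentioning them.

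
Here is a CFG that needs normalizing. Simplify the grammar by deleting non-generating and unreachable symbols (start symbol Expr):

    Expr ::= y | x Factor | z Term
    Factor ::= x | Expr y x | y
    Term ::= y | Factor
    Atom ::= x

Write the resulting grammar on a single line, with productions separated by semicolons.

Expr ::= y | x Factor | z Term; Factor ::= x | Expr y x | y; Term ::= y | Factor

Generating nonterminals: {Atom, Expr, Factor, Term}.
Reachable from Expr after that: {Expr, Factor, Term}.
Removed useless symbols: {Atom} and every production mentioning them.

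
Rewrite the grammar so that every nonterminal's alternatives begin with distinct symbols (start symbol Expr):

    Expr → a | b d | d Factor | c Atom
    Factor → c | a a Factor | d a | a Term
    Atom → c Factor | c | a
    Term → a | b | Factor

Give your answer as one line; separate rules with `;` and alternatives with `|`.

Factor has alternatives sharing prefix 'a': factor to Factor → a Factor1 with Factor1 → a Factor | Term.
Atom has alternatives sharing prefix 'c': factor to Atom → c Atom1 with Atom1 → Factor | ε.

Expr → a | b d | d Factor | c Atom; Factor → c | d a | a Factor1; Atom → a | c Atom1; Term → a | b | Factor; Factor1 → a Factor | Term; Atom1 → Factor | epsilon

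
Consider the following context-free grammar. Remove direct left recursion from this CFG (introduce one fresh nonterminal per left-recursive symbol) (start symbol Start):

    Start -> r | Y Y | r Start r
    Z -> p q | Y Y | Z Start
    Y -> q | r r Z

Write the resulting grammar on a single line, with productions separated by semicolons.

Z is directly left-recursive.
For Z: α = {Start}, β = {p q, Y Y}. Rewrite as Z → β Z1 and Z1 → α Z1 | ε.

Start -> r | Y Y | r Start r; Z -> p q Z1 | Y Y Z1; Y -> q | r r Z; Z1 -> Start Z1 | ε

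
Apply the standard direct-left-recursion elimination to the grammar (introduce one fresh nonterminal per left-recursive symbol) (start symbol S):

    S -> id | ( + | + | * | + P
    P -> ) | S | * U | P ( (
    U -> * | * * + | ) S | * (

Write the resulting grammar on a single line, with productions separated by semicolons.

Directly left-recursive nonterminal: P.
For P: α = {( (}, β = {), S, * U}. Rewrite as P → β P' and P' → α P' | ε.

S -> id | ( + | + | * | + P; P -> ) P' | S P' | * U P'; U -> * | * * + | ) S | * (; P' -> ( ( P' | ε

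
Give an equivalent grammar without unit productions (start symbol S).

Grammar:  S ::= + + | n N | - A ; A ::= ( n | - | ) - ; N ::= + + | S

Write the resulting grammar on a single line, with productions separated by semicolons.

Unit pairs: N ⇒* {S}.
For each unit pair (A, B), copy every non-unit production of B to A, then drop all unit productions.

S ::= + + | n N | - A; A ::= ( n | - | ) -; N ::= + + | n N | - A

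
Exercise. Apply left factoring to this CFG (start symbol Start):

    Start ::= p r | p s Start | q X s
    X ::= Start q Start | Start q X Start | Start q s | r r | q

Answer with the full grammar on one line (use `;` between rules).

Start ::= q X s | p Start1; X ::= r r | q | Start q X1; Start1 ::= r | s Start; X1 ::= Start | X Start | s

Start has alternatives sharing prefix 'p': factor to Start → p Start1 with Start1 → r | s Start.
X has alternatives sharing prefix 'Start q': factor to X → Start q X1 with X1 → Start | X Start | s.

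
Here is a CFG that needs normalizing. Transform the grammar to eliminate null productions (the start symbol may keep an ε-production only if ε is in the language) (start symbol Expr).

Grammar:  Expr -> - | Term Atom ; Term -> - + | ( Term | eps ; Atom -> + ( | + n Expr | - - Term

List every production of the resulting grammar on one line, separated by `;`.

The nullable symbols are {Term}.
ε ∉ L(G), so no ε-production is kept.
Add the nullable-subset variants: Expr → Term Atom gives Term Atom | Atom. Term → ( Term gives ( Term | (. Atom → - - Term gives - - Term | - -.

Expr -> - | Term Atom | Atom; Term -> - + | ( Term | (; Atom -> + ( | + n Expr | - - Term | - -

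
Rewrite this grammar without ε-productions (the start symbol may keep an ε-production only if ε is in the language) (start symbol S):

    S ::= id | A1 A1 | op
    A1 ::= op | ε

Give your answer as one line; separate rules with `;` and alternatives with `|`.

S ::= id | A1 A1 | A1 | op | ε; A1 ::= op

The nullable symbols are {A1, S}.
ε ∈ L(G) since S is nullable, so keep S → ε.
Expand every rule over subsets of its nullable positions: S → A1 A1 gives A1 A1 | A1.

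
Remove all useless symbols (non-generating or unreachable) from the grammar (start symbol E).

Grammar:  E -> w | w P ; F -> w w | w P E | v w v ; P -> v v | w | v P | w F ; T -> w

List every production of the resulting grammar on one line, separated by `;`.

E -> w | w P; F -> w w | w P E | v w v; P -> v v | w | v P | w F

Generating nonterminals: {E, F, P, T}.
Reachable from E after that: {E, F, P}.
Removed useless symbols: {T} and every production mentioning them.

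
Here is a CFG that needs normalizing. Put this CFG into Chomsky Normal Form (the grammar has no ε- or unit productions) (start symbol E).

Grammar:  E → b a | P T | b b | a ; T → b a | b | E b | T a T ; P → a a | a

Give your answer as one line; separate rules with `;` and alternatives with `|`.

E → X1 X2 | P T | X1 X1 | a; T → X1 X2 | b | E X1 | T Y1; P → X2 X2 | a; X1 → b; X2 → a; Y1 → X2 T

Introduce a nonterminal for each terminal appearing in a rule of length ≥ 2: X1 → b, X2 → a.
Binarize each right-hand side of length ≥ 3 by chaining fresh nonterminals (Y1, Y2, …): affected rules were T → T X2 T.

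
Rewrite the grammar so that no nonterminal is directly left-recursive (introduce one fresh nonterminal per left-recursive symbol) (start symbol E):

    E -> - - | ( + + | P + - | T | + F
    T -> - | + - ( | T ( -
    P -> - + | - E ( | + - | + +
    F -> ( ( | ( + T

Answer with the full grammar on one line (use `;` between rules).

Directly left-recursive nonterminal: T.
For T: α = {( -}, β = {-, + - (}. Rewrite as T → β T' and T' → α T' | ε.

E -> - - | ( + + | P + - | T | + F; T -> - T' | + - ( T'; P -> - + | - E ( | + - | + +; F -> ( ( | ( + T; T' -> ( - T' | epsilon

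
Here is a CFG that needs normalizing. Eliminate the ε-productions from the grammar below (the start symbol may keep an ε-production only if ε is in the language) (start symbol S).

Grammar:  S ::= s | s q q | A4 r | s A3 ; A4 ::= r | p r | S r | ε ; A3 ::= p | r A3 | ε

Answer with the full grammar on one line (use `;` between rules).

S ::= s | s q q | A4 r | r | s A3; A4 ::= r | p r | S r; A3 ::= p | r A3 | r

The nullable symbols are {A3, A4}.
ε ∉ L(G), so no ε-production is kept.
Add the nullable-subset variants: S → A4 r gives A4 r | r. A3 → r A3 gives r A3 | r.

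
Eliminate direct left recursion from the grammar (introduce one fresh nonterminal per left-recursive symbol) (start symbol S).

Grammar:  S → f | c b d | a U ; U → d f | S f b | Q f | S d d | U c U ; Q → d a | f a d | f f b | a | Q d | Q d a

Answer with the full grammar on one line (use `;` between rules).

Directly left-recursive nonterminals: U, Q.
For U: α = {c U}, β = {d f, S f b, Q f, S d d}. Rewrite as U → β U' and U' → α U' | ε.
For Q: α = {d, d a}, β = {d a, f a d, f f b, a}. Rewrite as Q → β Q' and Q' → α Q' | ε.

S → f | c b d | a U; U → d f U' | S f b U' | Q f U' | S d d U'; Q → d a Q' | f a d Q' | f f b Q' | a Q'; U' → c U U' | eps; Q' → d Q' | d a Q' | eps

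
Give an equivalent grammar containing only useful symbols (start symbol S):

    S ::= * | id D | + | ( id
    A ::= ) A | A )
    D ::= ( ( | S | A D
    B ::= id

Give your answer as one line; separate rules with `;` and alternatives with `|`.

Generating nonterminals: {B, D, S}.
Reachable from S after that: {D, S}.
Removed useless symbols: {A, B} and every production mentioning them.

S ::= * | id D | + | ( id; D ::= ( ( | S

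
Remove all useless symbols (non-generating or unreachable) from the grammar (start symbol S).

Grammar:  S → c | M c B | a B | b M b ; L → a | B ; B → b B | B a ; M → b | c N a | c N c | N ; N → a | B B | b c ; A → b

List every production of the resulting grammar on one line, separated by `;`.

Generating nonterminals: {A, L, M, N, S}.
Reachable from S after that: {M, N, S}.
Removed useless symbols: {A, B, L} and every production mentioning them.

S → c | b M b; M → b | c N a | c N c | N; N → a | b c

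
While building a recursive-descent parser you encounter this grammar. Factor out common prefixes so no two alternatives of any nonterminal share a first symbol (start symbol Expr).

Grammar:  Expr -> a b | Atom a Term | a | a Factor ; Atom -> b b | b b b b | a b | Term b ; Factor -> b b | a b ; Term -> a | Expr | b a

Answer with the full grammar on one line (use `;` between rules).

Expr -> Atom a Term | a Expr1; Atom -> a b | Term b | b b Atom1; Factor -> b b | a b; Term -> a | Expr | b a; Expr1 -> b | ε | Factor; Atom1 -> ε | b b

Expr has alternatives sharing prefix 'a': factor to Expr → a Expr1 with Expr1 → b | ε | Factor.
Atom has alternatives sharing prefix 'b b': factor to Atom → b b Atom1 with Atom1 → ε | b b.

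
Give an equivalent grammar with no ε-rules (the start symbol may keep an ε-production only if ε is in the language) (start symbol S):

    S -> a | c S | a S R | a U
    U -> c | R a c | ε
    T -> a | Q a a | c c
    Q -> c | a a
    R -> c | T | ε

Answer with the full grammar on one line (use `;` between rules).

Nullable nonterminals: {R, U}.
ε ∉ L(G), so no ε-production is kept.
For each production, add variants omitting each subset of nullable occurrences: S → a S R gives a S R | a S. U → R a c gives R a c | a c.

S -> a | c S | a S R | a S | a U; U -> c | R a c | a c; T -> a | Q a a | c c; Q -> c | a a; R -> c | T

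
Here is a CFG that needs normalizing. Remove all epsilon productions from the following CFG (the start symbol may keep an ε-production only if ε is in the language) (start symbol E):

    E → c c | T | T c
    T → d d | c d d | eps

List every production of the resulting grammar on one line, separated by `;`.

E → c c | T | T c | c | eps; T → d d | c d d

Nullable set = {E, T}.
ε ∈ L(G) since E is nullable, so keep E → ε.
Add the nullable-subset variants: E → T c gives T c | c.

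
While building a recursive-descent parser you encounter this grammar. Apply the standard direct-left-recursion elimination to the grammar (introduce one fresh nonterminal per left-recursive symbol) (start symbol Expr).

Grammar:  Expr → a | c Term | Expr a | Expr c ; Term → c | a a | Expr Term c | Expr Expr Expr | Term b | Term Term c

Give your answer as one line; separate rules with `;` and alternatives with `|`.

Expr, Term are directly left-recursive.
For Expr: α = {a, c}, β = {a, c Term}. Rewrite as Expr → β Expr1 and Expr1 → α Expr1 | ε.
For Term: α = {b, Term c}, β = {c, a a, Expr Term c, Expr Expr Expr}. Rewrite as Term → β Term1 and Term1 → α Term1 | ε.

Expr → a Expr1 | c Term Expr1; Term → c Term1 | a a Term1 | Expr Term c Term1 | Expr Expr Expr Term1; Expr1 → a Expr1 | c Expr1 | ε; Term1 → b Term1 | Term c Term1 | ε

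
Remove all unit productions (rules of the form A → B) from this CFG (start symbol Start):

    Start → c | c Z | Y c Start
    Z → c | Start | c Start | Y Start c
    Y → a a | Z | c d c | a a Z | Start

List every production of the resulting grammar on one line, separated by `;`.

Unit pairs: Y ⇒* {Start, Z}; Z ⇒* {Start}.
For every A with A ⇒* B via unit rules, add B's non-unit alternatives to A; then delete every rule of the form X → Y.

Start → c | c Z | Y c Start; Z → c | c Start | Y Start c | c Z | Y c Start; Y → c | c Start | Y Start c | c Z | Y c Start | a a | c d c | a a Z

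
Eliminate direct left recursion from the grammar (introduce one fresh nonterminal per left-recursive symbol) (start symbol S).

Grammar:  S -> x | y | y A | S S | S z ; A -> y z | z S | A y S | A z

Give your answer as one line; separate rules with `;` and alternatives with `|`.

Directly left-recursive nonterminals: S, A.
For S: α = {S, z}, β = {x, y, y A}. Rewrite as S → β S' and S' → α S' | ε.
For A: α = {y S, z}, β = {y z, z S}. Rewrite as A → β A' and A' → α A' | ε.

S -> x S' | y S' | y A S'; A -> y z A' | z S A'; S' -> S S' | z S' | ε; A' -> y S A' | z A' | ε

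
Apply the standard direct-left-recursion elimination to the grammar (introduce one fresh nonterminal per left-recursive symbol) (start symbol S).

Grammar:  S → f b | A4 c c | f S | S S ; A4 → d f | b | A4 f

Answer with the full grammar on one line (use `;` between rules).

Directly left-recursive nonterminals: S, A4.
For S: α = {S}, β = {f b, A4 c c, f S}. Rewrite as S → β S' and S' → α S' | ε.
For A4: α = {f}, β = {d f, b}. Rewrite as A4 → β A4' and A4' → α A4' | ε.

S → f b S' | A4 c c S' | f S S'; A4 → d f A4' | b A4'; S' → S S' | ε; A4' → f A4' | ε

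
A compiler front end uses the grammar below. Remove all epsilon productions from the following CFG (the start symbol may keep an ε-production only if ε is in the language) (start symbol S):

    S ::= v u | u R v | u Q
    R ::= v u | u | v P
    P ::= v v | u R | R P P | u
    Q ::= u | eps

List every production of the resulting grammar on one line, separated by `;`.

S ::= v u | u R v | u Q | u; R ::= v u | u | v P; P ::= v v | u R | R P P | u; Q ::= u

The nullable symbols are {Q}.
ε ∉ L(G), so no ε-production is kept.
Expand every rule over subsets of its nullable positions: S → u Q gives u Q | u.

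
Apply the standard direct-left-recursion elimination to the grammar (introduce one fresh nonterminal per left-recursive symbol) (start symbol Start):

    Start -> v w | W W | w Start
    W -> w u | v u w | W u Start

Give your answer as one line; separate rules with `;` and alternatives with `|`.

Directly left-recursive nonterminal: W.
For W: α = {u Start}, β = {w u, v u w}. Rewrite as W → β W1 and W1 → α W1 | ε.

Start -> v w | W W | w Start; W -> w u W1 | v u w W1; W1 -> u Start W1 | eps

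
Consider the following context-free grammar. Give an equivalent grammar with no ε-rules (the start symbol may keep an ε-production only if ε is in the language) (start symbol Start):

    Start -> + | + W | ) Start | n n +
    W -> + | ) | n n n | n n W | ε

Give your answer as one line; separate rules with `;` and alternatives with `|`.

The nullable symbols are {W}.
ε ∉ L(G), so no ε-production is kept.
For each production, add variants omitting each subset of nullable occurrences: W → n n W gives n n W | n n.

Start -> + | + W | ) Start | n n +; W -> + | ) | n n n | n n W | n n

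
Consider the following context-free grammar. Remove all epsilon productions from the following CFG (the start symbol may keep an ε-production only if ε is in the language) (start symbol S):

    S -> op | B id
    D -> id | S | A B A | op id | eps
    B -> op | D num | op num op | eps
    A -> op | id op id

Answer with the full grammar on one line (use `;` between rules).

Nullable nonterminals: {B, D}.
ε ∉ L(G), so no ε-production is kept.
Expand every rule over subsets of its nullable positions: S → B id gives B id | id. D → A B A gives A B A | A A. B → D num gives D num | num.

S -> op | B id | id; D -> id | S | A B A | A A | op id; B -> op | D num | num | op num op; A -> op | id op id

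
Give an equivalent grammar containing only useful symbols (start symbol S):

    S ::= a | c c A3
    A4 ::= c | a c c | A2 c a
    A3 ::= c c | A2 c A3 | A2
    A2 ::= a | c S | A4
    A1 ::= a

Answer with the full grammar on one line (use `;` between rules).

S ::= a | c c A3; A4 ::= c | a c c | A2 c a; A3 ::= c c | A2 c A3 | A2; A2 ::= a | c S | A4

Generating nonterminals: {A1, A2, A3, A4, S}.
Reachable from S after that: {A2, A3, A4, S}.
Removed useless symbols: {A1} and every production mentioning them.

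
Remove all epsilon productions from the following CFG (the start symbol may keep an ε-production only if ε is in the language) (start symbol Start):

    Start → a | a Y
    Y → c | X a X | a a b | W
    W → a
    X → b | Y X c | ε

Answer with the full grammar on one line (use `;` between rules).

Start → a | a Y; Y → c | X a X | X a | a X | a | a a b | W; W → a; X → b | Y X c | Y c

Nullable nonterminals: {X}.
ε ∉ L(G), so no ε-production is kept.
For each production, add variants omitting each subset of nullable occurrences: Y → X a X gives X a X | X a | a X | a. X → Y X c gives Y X c | Y c.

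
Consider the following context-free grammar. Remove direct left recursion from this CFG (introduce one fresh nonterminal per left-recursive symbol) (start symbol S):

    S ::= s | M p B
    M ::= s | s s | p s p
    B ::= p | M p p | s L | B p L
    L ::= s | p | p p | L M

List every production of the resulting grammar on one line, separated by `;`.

S ::= s | M p B; M ::= s | s s | p s p; B ::= p B' | M p p B' | s L B'; L ::= s L' | p L' | p p L'; B' ::= p L B' | ε; L' ::= M L' | ε

Left recursion appears on B, L.
For B: α = {p L}, β = {p, M p p, s L}. Rewrite as B → β B' and B' → α B' | ε.
For L: α = {M}, β = {s, p, p p}. Rewrite as L → β L' and L' → α L' | ε.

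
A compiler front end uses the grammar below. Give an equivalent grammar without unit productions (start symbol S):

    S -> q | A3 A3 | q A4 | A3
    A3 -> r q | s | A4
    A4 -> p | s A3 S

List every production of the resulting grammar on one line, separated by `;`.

Unit pairs: A3 ⇒* {A4}; S ⇒* {A3, A4}.
For each unit pair (A, B), copy every non-unit production of B to A, then drop all unit productions.

S -> p | s A3 S | q | A3 A3 | q A4 | r q | s; A3 -> p | s A3 S | r q | s; A4 -> p | s A3 S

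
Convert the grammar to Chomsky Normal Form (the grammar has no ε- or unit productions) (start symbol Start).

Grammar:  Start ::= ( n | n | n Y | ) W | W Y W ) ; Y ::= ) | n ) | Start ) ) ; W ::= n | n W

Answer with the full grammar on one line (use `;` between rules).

Start ::= X1 X2 | n | X2 Y | X3 W | W Y1; Y ::= ) | X2 X3 | Start Y3; W ::= n | X2 W; X1 ::= (; X2 ::= n; X3 ::= ); Y1 ::= Y Y2; Y2 ::= W X3; Y3 ::= X3 X3

Introduce a nonterminal for each terminal appearing in a rule of length ≥ 2: X1 → (, X2 → n, X3 → ).
Binarize each right-hand side of length ≥ 3 by chaining fresh nonterminals (Y1, Y2, …): affected rules were Start → W Y W X3; Y → Start X3 X3.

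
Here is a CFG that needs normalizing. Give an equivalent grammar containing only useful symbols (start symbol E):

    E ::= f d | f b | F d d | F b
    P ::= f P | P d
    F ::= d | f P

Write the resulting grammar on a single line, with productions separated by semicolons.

E ::= f d | f b | F d d | F b; F ::= d

Generating nonterminals: {E, F}.
Reachable from E after that: {E, F}.
Removed useless symbols: {P} and every production mentioning them.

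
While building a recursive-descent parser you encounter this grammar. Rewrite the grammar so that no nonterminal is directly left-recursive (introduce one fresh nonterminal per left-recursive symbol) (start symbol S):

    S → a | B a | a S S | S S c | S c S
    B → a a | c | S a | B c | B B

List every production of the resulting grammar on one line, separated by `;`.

Directly left-recursive nonterminals: S, B.
For S: α = {S c, c S}, β = {a, B a, a S S}. Rewrite as S → β S' and S' → α S' | ε.
For B: α = {c, B}, β = {a a, c, S a}. Rewrite as B → β B' and B' → α B' | ε.

S → a S' | B a S' | a S S S'; B → a a B' | c B' | S a B'; S' → S c S' | c S S' | ε; B' → c B' | B B' | ε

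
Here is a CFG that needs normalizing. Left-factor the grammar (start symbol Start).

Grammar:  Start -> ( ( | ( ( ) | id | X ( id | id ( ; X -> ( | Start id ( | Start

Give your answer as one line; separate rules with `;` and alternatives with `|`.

Start -> X ( id | ( ( Start1 | id Start2; X -> ( | Start X1; Start1 -> ε | ); Start2 -> ε | (; X1 -> id ( | ε

Start has alternatives sharing prefix '( (': factor to Start → ( ( Start1 with Start1 → ε | ).
Start has alternatives sharing prefix 'id': factor to Start → id Start2 with Start2 → ε | (.
X has alternatives sharing prefix 'Start': factor to X → Start X1 with X1 → id ( | ε.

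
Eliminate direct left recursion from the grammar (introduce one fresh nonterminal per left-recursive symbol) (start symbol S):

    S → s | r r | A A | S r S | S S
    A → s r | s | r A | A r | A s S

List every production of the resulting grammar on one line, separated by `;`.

S, A are directly left-recursive.
For S: α = {r S, S}, β = {s, r r, A A}. Rewrite as S → β S' and S' → α S' | ε.
For A: α = {r, s S}, β = {s r, s, r A}. Rewrite as A → β A' and A' → α A' | ε.

S → s S' | r r S' | A A S'; A → s r A' | s A' | r A A'; S' → r S S' | S S' | ε; A' → r A' | s S A' | ε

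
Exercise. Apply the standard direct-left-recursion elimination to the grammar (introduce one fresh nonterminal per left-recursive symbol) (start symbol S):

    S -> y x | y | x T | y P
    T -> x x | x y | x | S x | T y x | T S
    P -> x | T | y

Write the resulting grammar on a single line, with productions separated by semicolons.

S -> y x | y | x T | y P; T -> x x T' | x y T' | x T' | S x T'; P -> x | T | y; T' -> y x T' | S T' | ε

Left recursion appears on T.
For T: α = {y x, S}, β = {x x, x y, x, S x}. Rewrite as T → β T' and T' → α T' | ε.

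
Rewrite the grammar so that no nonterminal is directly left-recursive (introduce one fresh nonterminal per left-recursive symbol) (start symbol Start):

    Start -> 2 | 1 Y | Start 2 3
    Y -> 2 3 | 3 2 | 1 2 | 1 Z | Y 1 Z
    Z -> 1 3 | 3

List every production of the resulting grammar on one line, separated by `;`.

Left recursion appears on Start, Y.
For Start: α = {2 3}, β = {2, 1 Y}. Rewrite as Start → β Start1 and Start1 → α Start1 | ε.
For Y: α = {1 Z}, β = {2 3, 3 2, 1 2, 1 Z}. Rewrite as Y → β Y1 and Y1 → α Y1 | ε.

Start -> 2 Start1 | 1 Y Start1; Y -> 2 3 Y1 | 3 2 Y1 | 1 2 Y1 | 1 Z Y1; Z -> 1 3 | 3; Start1 -> 2 3 Start1 | ε; Y1 -> 1 Z Y1 | ε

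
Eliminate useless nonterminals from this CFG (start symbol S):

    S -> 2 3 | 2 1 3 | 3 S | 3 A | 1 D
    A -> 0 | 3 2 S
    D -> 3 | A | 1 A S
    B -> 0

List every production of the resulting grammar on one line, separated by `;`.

Generating nonterminals: {A, B, D, S}.
Reachable from S after that: {A, D, S}.
Removed useless symbols: {B} and every production mentioning them.

S -> 2 3 | 2 1 3 | 3 S | 3 A | 1 D; A -> 0 | 3 2 S; D -> 3 | A | 1 A S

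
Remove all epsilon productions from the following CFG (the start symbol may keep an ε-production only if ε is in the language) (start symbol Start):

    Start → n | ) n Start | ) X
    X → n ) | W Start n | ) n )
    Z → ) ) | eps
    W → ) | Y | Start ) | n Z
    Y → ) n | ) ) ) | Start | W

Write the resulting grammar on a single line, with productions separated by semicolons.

Start → n | ) n Start | ) X; X → n ) | W Start n | ) n ); Z → ) ); W → ) | Y | Start ) | n Z | n; Y → ) n | ) ) ) | Start | W

Nullable nonterminals: {Z}.
ε ∉ L(G), so no ε-production is kept.
Expand every rule over subsets of its nullable positions: W → n Z gives n Z | n.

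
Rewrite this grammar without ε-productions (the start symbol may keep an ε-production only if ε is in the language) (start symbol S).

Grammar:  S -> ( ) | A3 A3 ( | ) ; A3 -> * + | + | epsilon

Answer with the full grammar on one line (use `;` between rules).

Nullable nonterminals: {A3}.
ε ∉ L(G), so no ε-production is kept.
Expand every rule over subsets of its nullable positions: S → A3 A3 ( gives A3 A3 ( | A3 ( | (.

S -> ( ) | A3 A3 ( | A3 ( | ( | ); A3 -> * + | +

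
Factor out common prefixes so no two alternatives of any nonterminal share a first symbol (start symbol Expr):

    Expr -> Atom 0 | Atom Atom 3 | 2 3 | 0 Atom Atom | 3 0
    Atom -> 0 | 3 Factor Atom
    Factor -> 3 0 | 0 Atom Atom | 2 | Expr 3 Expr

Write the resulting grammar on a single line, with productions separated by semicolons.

Expr -> 2 3 | 0 Atom Atom | 3 0 | Atom Expr1; Atom -> 0 | 3 Factor Atom; Factor -> 3 0 | 0 Atom Atom | 2 | Expr 3 Expr; Expr1 -> 0 | Atom 3

Expr has alternatives sharing prefix 'Atom': factor to Expr → Atom Expr1 with Expr1 → 0 | Atom 3.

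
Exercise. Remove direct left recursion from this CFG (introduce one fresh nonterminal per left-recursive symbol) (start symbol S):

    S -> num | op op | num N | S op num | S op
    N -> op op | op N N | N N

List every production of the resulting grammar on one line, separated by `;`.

Left recursion appears on S, N.
For S: α = {op num, op}, β = {num, op op, num N}. Rewrite as S → β S' and S' → α S' | ε.
For N: α = {N}, β = {op op, op N N}. Rewrite as N → β N' and N' → α N' | ε.

S -> num S' | op op S' | num N S'; N -> op op N' | op N N N'; S' -> op num S' | op S' | ε; N' -> N N' | ε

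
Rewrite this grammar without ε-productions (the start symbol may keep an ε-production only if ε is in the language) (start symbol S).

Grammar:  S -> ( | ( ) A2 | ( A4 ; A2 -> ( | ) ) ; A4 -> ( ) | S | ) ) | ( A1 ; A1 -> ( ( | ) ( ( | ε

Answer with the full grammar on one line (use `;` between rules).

Nullable set = {A1}.
ε ∉ L(G), so no ε-production is kept.
Expand every rule over subsets of its nullable positions: A4 → ( A1 gives ( A1 | (.

S -> ( | ( ) A2 | ( A4; A2 -> ( | ) ); A4 -> ( ) | S | ) ) | ( A1 | (; A1 -> ( ( | ) ( (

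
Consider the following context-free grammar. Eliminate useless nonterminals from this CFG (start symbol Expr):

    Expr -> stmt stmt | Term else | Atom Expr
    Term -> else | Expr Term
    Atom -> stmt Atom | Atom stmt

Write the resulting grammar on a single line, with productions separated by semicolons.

Generating nonterminals: {Expr, Term}.
Reachable from Expr after that: {Expr, Term}.
Removed useless symbols: {Atom} and every production mentioning them.

Expr -> stmt stmt | Term else; Term -> else | Expr Term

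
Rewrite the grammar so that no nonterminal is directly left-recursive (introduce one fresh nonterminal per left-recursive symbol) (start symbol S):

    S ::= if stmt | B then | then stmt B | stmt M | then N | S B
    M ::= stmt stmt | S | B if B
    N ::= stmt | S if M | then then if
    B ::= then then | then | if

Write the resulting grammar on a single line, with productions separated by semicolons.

Directly left-recursive nonterminal: S.
For S: α = {B}, β = {if stmt, B then, then stmt B, stmt M, then N}. Rewrite as S → β S' and S' → α S' | ε.

S ::= if stmt S' | B then S' | then stmt B S' | stmt M S' | then N S'; M ::= stmt stmt | S | B if B; N ::= stmt | S if M | then then if; B ::= then then | then | if; S' ::= B S' | ε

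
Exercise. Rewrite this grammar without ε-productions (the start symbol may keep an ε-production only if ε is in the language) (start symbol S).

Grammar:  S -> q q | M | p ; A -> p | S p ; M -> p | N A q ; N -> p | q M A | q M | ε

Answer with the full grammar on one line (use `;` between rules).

S -> q q | M | p; A -> p | S p; M -> p | N A q | A q; N -> p | q M A | q M

Nullable nonterminals: {N}.
ε ∉ L(G), so no ε-production is kept.
For each production, add variants omitting each subset of nullable occurrences: M → N A q gives N A q | A q.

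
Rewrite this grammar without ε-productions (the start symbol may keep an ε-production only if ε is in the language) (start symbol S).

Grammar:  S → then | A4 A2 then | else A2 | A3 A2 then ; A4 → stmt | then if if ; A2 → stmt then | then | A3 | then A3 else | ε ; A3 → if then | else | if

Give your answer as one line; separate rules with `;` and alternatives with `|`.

Nullable nonterminals: {A2}.
ε ∉ L(G), so no ε-production is kept.
For each production, add variants omitting each subset of nullable occurrences: S → A4 A2 then gives A4 A2 then | A4 then. S → else A2 gives else A2 | else. S → A3 A2 then gives A3 A2 then | A3 then.

S → then | A4 A2 then | A4 then | else A2 | else | A3 A2 then | A3 then; A4 → stmt | then if if; A2 → stmt then | then | A3 | then A3 else; A3 → if then | else | if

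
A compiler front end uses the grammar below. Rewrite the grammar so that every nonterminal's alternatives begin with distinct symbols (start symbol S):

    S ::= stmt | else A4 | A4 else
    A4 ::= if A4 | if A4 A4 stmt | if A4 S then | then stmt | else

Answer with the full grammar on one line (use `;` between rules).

S ::= stmt | else A4 | A4 else; A4 ::= then stmt | else | if A4 A4'; A4' ::= ε | A4 stmt | S then

A4 has alternatives sharing prefix 'if A4': factor to A4 → if A4 A4' with A4' → ε | A4 stmt | S then.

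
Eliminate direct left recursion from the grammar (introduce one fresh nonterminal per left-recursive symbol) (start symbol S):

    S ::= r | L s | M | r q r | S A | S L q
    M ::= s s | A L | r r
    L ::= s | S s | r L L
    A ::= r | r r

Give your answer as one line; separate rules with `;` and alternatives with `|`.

S ::= r S' | L s S' | M S' | r q r S'; M ::= s s | A L | r r; L ::= s | S s | r L L; A ::= r | r r; S' ::= A S' | L q S' | ε

Left recursion appears on S.
For S: α = {A, L q}, β = {r, L s, M, r q r}. Rewrite as S → β S' and S' → α S' | ε.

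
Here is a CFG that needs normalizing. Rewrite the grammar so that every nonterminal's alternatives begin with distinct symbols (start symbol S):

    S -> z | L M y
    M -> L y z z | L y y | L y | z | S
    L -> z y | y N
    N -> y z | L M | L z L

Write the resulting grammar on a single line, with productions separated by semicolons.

M has alternatives sharing prefix 'L y': factor to M → L y M' with M' → z z | y | ε.
N has alternatives sharing prefix 'L': factor to N → L N' with N' → M | z L.

S -> z | L M y; M -> z | S | L y M'; L -> z y | y N; N -> y z | L N'; M' -> z z | y | ε; N' -> M | z L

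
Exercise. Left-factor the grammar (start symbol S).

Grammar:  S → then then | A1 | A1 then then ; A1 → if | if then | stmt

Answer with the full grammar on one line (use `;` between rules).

S → then then | A1 S'; A1 → stmt | if A1'; S' → ε | then then; A1' → ε | then

S has alternatives sharing prefix 'A1': factor to S → A1 S' with S' → ε | then then.
A1 has alternatives sharing prefix 'if': factor to A1 → if A1' with A1' → ε | then.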